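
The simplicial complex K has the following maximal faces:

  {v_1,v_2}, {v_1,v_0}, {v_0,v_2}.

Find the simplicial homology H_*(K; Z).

We work with the vertex ordering v_0 < v_1 < v_2. The simplices of K, each written with vertices in increasing order, are:

  0-simplices (3): [v_0], [v_1], [v_2]
  1-simplices (3): [v_0,v_1], [v_0,v_2], [v_1,v_2]

giving chain groups C_0 ≅ Z^3, C_1 ≅ Z^3.

The boundary map ∂_1: C_1 → C_0 sends each edge [p,q] (with p < q) to q − p.
As a 3×3 matrix over Z this has rank 2, with invariant factors (1,1).

Now H_k = ker ∂_k / im ∂_{k+1}, so:

  H_0: rank C_0 − rank ∂_1 = 3 − 2 = 1, and the invariant factors of ∂_1 are all 1, so H_0 = Z.
  H_1: rank ker ∂_1 − rank ∂_2 = (3 − 2) − 0 = 1, and there is no ∂_2, so H_1 = Z.

As a check, the Euler characteristic is 3 − 3 = 0, which agrees with 1 − 1 = 0.
(K is a triangulation of the circle S^1.)

H_0 ≅ Z,  H_1 ≅ Z.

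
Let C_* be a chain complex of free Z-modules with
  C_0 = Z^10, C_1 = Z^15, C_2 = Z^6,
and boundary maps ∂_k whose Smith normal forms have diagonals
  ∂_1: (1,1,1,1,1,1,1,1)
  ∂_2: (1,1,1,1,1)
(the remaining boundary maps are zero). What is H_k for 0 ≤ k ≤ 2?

H_0 ≅ Z^2,  H_1 ≅ Z^2,  H_2 ≅ Z.

H_0: b_0 = 10 − 0 − 8 = 2; torsion from ∂_1 factors > 1: none. So H_0 ≅ Z^2.
H_1: b_1 = 15 − 8 − 5 = 2; torsion from ∂_2 factors > 1: none. So H_1 ≅ Z^2.
H_2: b_2 = 6 − 5 − 0 = 1; torsion from ∂_3 factors > 1: none. So H_2 ≅ Z.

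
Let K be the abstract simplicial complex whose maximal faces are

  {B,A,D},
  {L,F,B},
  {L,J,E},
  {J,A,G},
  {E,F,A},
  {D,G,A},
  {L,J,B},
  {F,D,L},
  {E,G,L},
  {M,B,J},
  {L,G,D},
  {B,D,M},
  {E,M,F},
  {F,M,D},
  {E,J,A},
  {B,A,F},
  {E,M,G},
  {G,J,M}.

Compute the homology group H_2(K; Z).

Fix the vertex order A < B < D < E < F < G < J < L < M and write every simplex with vertices in increasing order. Then dim K = 2 and the simplices of K are:

  0-simplices (9): A, B, D, E, F, G, J, L, M
  1-simplices (27): AB, AD, AE, AF, AG, AJ, BD, BF, BJ, BL, BM, DF, DG, DL, DM, EF, EG, EJ, EL, EM, FL, FM, GJ, GL, GM, JL, JM
  2-simplices (18): ABD, ABF, ADG, AEF, AEJ, AGJ, BDM, BFL, BJL, BJM, DFL, DFM, DGL, EFM, EGL, EGM, EJL, GJM

giving chain groups C_0 ≅ Z^9, C_1 ≅ Z^27, C_2 ≅ Z^18.

∂_1: C_1 → C_0 sends each edge [p,q] (with p < q) to q − p.
As a 9×27 matrix over Z this has rank 8, with invariant factors (1,1,1,1,1,1,1,1).

∂_2: C_2 → C_1 sends each 2-simplex [p,q,r] to [q,r] − [p,r] + [p,q]. For instance
  ∂BJM = JM − BM + BJ,
  ∂EFM = FM − EM + EF.
The resulting 27×18 matrix has rank 18, and its Smith normal form has invariant factors (1,1,1,1,1,1,1,1,1,1,1,1,1,1,1,1,1,2).

Reading off H_k = ker ∂_k / im ∂_{k+1}:

  H_2: rank ker ∂_2 − rank ∂_3 = (18 − 18) − 0 = 0, and there is no ∂_3, so H_2 = 0.

(K is a triangulation of the Klein bottle.)

H_2 = 0.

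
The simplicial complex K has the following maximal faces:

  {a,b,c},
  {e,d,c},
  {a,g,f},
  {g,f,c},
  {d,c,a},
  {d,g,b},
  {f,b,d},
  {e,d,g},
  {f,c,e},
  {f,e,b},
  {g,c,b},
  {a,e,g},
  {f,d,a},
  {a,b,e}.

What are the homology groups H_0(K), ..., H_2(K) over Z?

H_0 = Z,  H_1 = Z^2,  H_2 = Z.

Order the vertices as a < b < c < d < e < f < g. Listing each simplex with vertices in this order, K has dimension 2 with simplices:

  0-simplices (7): a, b, c, d, e, f, g
  1-simplices (21): ab, ac, ad, ae, af, ag, bc, bd, be, bf, bg, cd, ce, cf, cg, de, df, dg, ef, eg, fg
  2-simplices (14): abc, abe, acd, adf, aeg, afg, bcg, bdf, bdg, bef, cde, cef, cfg, deg

giving chain groups C_0 ≅ Z^7, C_1 ≅ Z^21, C_2 ≅ Z^14.

∂_1: C_1 → C_0 sends each edge [p,q] (with p < q) to q − p. For instance
  ∂de = e − d.
As a 7×21 matrix over Z this has rank 6, with invariant factors (1,1,1,1,1,1).

∂_2: C_2 → C_1 acts by ∂[p,q,r] = [q,r] − [p,r] + [p,q]. For instance
  ∂adf = df − af + ad,
  ∂bcg = cg − bg + bc.
As a 21×14 matrix over Z this has rank 13, with invariant factors (1,1,1,1,1,1,1,1,1,1,1,1,1).

Computing H_k = (kernel of ∂_k) / (image of ∂_{k+1}):

  H_0: rank C_0 − rank ∂_1 = 7 − 6 = 1, and the invariant factors of ∂_1 are all 1, so H_0 = Z.
  H_1: rank ker ∂_1 − rank ∂_2 = (21 − 6) − 13 = 2, and the invariant factors of ∂_2 are all 1, so H_1 = Z^2.
  H_2: rank ker ∂_2 − rank ∂_3 = (14 − 13) − 0 = 1, and there is no ∂_3, so H_2 = Z.

(K is a triangulation of the torus T^2.)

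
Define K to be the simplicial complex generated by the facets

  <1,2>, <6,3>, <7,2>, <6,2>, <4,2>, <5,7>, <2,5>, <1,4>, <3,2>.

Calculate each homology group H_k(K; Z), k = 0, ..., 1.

H_0 = Z,  H_1 = Z^3.

Fix the vertex order 1 < 2 < 3 < 4 < 5 < 6 < 7 and write every simplex with vertices in increasing order. Then dim K = 1 and the simplices of K are:

  0-simplices (7): [1], [2], [3], [4], [5], [6], [7]
  1-simplices (9): [1,2], [1,4], [2,3], [2,4], [2,5], [2,6], [2,7], [3,6], [5,7]

so the chain groups are C_0 ≅ Z^7, C_1 ≅ Z^9.

The boundary map ∂_1: C_1 → C_0 sends each edge [p,q] (with p < q) to q − p.
This gives a 7×9 integer matrix of rank 6; reducing to Smith normal form yields diagonal entries (1,1,1,1,1,1).

Reading off H_k = ker ∂_k / im ∂_{k+1}:

  H_0: rank C_0 − rank ∂_1 = 7 − 6 = 1, and the invariant factors of ∂_1 are all 1, so H_0 ≅ Z.
  H_1: rank ker ∂_1 − rank ∂_2 = (9 − 6) − 0 = 3, and there is no ∂_2, so H_1 ≅ Z^3.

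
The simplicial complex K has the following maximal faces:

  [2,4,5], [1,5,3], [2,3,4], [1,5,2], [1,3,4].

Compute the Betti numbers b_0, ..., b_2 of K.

K has 5 vertices, 10 edges, 5 triangles.
rank ∂_0 = 0, rank ∂_1 = 4 ⇒ b_0 = 5 − 0 − 4 = 1; all invariant factors of ∂_1 are 1 so no torsion. So H_0 ≅ Z.
rank ∂_1 = 4, rank ∂_2 = 5 ⇒ b_1 = 10 − 4 − 5 = 1; all invariant factors of ∂_2 are 1 so no torsion. So H_1 ≅ Z.
rank ∂_2 = 5, rank ∂_3 = 0 ⇒ b_2 = 5 − 5 − 0 = 0. So H_2 ≅ 0.

b_0 = 1, b_1 = 1, b_2 = 0.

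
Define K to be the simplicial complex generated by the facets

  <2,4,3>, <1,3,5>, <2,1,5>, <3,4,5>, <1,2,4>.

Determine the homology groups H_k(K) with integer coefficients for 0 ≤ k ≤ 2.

Order the vertices as 1 < 2 < 3 < 4 < 5. Listing each simplex with vertices in this order, K has dimension 2 with simplices:

  0-simplices (5): [1], [2], [3], [4], [5]
  1-simplices (10): [1,2], [1,3], [1,4], [1,5], [2,3], [2,4], [2,5], [3,4], [3,5], [4,5]
  2-simplices (5): [1,2,4], [1,2,5], [1,3,5], [2,3,4], [3,4,5]

so the chain groups are C_0 ≅ Z^5, C_1 ≅ Z^10, C_2 ≅ Z^5.

Boundary ∂_1: C_1 → C_0 maps an edge to its endpoints' difference, ∂[p,q] = q − p.
As a 5×10 matrix over Z this has rank 4, with invariant factors (1,1,1,1).

∂_2: C_2 → C_1 acts by ∂[p,q,r] = [q,r] − [p,r] + [p,q]. For instance
  ∂[1,3,5] = [3,5] − [1,5] + [1,3],
  ∂[1,2,4] = [2,4] − [1,4] + [1,2].
As a 10×5 matrix over Z this has rank 5, with invariant factors (1,1,1,1,1).

Now H_k = ker ∂_k / im ∂_{k+1}, so:

  H_0: rank C_0 − rank ∂_1 = 5 − 4 = 1, and the invariant factors of ∂_1 are all 1, so H_0 ≅ Z.
  H_1: rank ker ∂_1 − rank ∂_2 = (10 − 4) − 5 = 1, and the invariant factors of ∂_2 are all 1, so H_1 ≅ Z.
  H_2: rank ker ∂_2 − rank ∂_3 = (5 − 5) − 0 = 0, and there is no ∂_3, so H_2 ≅ 0.

(K is a triangulation of the Möbius band.)

H_0 = Z,  H_1 = Z,  H_2 = 0.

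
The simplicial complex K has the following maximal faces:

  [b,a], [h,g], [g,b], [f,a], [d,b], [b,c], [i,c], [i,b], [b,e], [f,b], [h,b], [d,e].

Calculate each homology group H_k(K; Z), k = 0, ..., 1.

Take the total order a < b < c < d < e < f < g < h < i on the vertex set. Then K (dimension 1) consists of the simplices:

  0-simplices (9): a, b, c, d, e, f, g, h, i
  1-simplices (12): ab, af, bc, bd, be, bf, bg, bh, bi, ci, de, gh

Hence C_0 ≅ Z^9, C_1 ≅ Z^12.

The boundary map ∂_1: C_1 → C_0 sends each edge [p,q] (with p < q) to q − p.
The 9×12 boundary matrix has rank 8 and Smith normal form diag(1,1,1,1,1,1,1,1).

Reading off H_k = ker ∂_k / im ∂_{k+1}:

  H_0: rank C_0 − rank ∂_1 = 9 − 8 = 1, and the invariant factors of ∂_1 are all 1, so H_0 = Z.
  H_1: rank ker ∂_1 − rank ∂_2 = (12 − 8) − 0 = 4, and there is no ∂_2, so H_1 = Z^4.

H_0 ≅ Z,  H_1 ≅ Z^4.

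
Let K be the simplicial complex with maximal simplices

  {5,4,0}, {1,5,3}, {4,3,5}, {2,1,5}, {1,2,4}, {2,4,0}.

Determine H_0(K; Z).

H_0 ≅ Z.

Fix the vertex order 0 < 1 < 2 < 3 < 4 < 5 and write every simplex with vertices in increasing order. Then dim K = 2 and the simplices of K are:

  0-simplices (6): [0], [1], [2], [3], [4], [5]
  1-simplices (12): [0,2], [0,4], [0,5], [1,2], [1,3], [1,4], [1,5], [2,4], [2,5], [3,4], [3,5], [4,5]
  2-simplices (6): [0,2,4], [0,4,5], [1,2,4], [1,2,5], [1,3,5], [3,4,5]

giving chain groups C_0 ≅ Z^6, C_1 ≅ Z^12, C_2 ≅ Z^6.

The boundary map ∂_1: C_1 → C_0 maps an edge to its endpoints' difference, ∂[p,q] = q − p.
The 6×12 boundary matrix has rank 5 and Smith normal form diag(1,1,1,1,1).

∂_2: C_2 → C_1 maps a triangle to the signed sum of its edges. For instance
  ∂[1,2,4] = [2,4] − [1,4] + [1,2],
  ∂[0,4,5] = [4,5] − [0,5] + [0,4].
The resulting 12×6 matrix has rank 6, and its Smith normal form has invariant factors (1,1,1,1,1,1).

From H_k ≅ ker(∂_k) / im(∂_{k+1}) we obtain:

  H_0: rank C_0 − rank ∂_1 = 6 − 5 = 1, and the invariant factors of ∂_1 are all 1, so H_0 = Z.

(K is a triangulation of the cylinder S^1 x I.)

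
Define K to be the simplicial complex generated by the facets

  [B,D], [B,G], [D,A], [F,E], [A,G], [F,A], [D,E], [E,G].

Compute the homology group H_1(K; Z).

H_1 ≅ Z^3.

We work with the vertex ordering A < B < D < E < F < G. The simplices of K, each written with vertices in increasing order, are:

  0-simplices (6): A, B, D, E, F, G
  1-simplices (8): AD, AF, AG, BD, BG, DE, EF, EG

so the chain groups are C_0 ≅ Z^6, C_1 ≅ Z^8.

Boundary ∂_1: C_1 → C_0 is given by ∂[p,q] = [q] − [p]. For instance
  ∂BD = D − B.
This gives a 6×8 integer matrix of rank 5; reducing to Smith normal form yields diagonal entries (1,1,1,1,1).

From H_k ≅ ker(∂_k) / im(∂_{k+1}) we obtain:

  H_1: rank ker ∂_1 − rank ∂_2 = (8 − 5) − 0 = 3, and there is no ∂_2, so H_1 ≅ Z^3.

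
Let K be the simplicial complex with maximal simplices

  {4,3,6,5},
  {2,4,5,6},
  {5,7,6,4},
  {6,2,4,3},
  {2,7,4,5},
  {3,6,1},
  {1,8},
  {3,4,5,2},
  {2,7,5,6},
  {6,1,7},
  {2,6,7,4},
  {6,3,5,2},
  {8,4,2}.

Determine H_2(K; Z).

We work with the vertex ordering 1 < 2 < 3 < 4 < 5 < 6 < 7 < 8. The simplices of K, each written with vertices in increasing order, are:

  0-simplices (8): [1], [2], [3], [4], [5], [6], [7], [8]
  1-simplices (20): [1,3], [1,6], [1,7], [1,8], [2,3], [2,4], [2,5], [2,6], [2,7], [2,8], [3,4], [3,5], [3,6], [4,5], [4,6], [4,7], [4,8], [5,6], [5,7], [6,7]
  2-simplices (19): (19 of them)
  3-simplices (9): [2,3,4,5], [2,3,4,6], [2,3,5,6], [2,4,5,6], [2,4,5,7], [2,4,6,7], [2,5,6,7], [3,4,5,6], [4,5,6,7]

so the chain groups are C_0 ≅ Z^8, C_1 ≅ Z^20, C_2 ≅ Z^19, C_3 ≅ Z^9.

The boundary map ∂_1: C_1 → C_0 maps an edge to its endpoints' difference, ∂[p,q] = q − p. For instance
  ∂[2,7] = [7] − [2].
The 8×20 boundary matrix has rank 7 and Smith normal form diag(1,1,1,1,1,1,1).

The boundary map ∂_2: C_2 → C_1 maps a triangle to the signed sum of its edges. For instance
  ∂[4,5,6] = [5,6] − [4,6] + [4,5],
  ∂[2,3,5] = [3,5] − [2,5] + [2,3].
The 20×19 boundary matrix has rank 12 and Smith normal form diag(1,1,1,1,1,1,1,1,1,1,1,1).

The boundary map ∂_3: C_3 → C_2 sends each 3-simplex σ to the alternating sum Σ_i (−1)^i (σ with its i-th vertex removed). For instance
  ∂[2,4,5,7] = [4,5,7] − [2,5,7] + [2,4,7] − [2,4,5],
  ∂[2,3,5,6] = [3,5,6] − [2,5,6] + [2,3,6] − [2,3,5].
As a 19×9 matrix over Z this has rank 7, with invariant factors (1,1,1,1,1,1,1).

Reading off H_k = ker ∂_k / im ∂_{k+1}:

  H_2: rank ker ∂_2 − rank ∂_3 = (19 − 12) − 7 = 0, and the invariant factors of ∂_3 are all 1, so H_2 ≅ 0.

H_2 ≅ 0.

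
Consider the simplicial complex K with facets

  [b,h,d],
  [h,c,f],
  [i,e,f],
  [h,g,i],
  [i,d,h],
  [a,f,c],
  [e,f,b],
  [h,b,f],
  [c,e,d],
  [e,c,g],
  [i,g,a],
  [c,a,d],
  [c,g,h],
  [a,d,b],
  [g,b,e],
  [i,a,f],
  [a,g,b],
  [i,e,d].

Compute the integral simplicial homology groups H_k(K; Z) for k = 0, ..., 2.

H_0 = Z,  H_1 = Z^2,  H_2 = Z.

Take the total order a < b < c < d < e < f < g < h < i on the vertex set. Then K (dimension 2) consists of the simplices:

  0-simplices (9): a, b, c, d, e, f, g, h, i
  1-simplices (27): ab, ac, ad, af, ag, ai, bd, be, bf, bg, bh, cd, ce, cf, cg, ch, de, dh, di, ef, eg, ei, fh, fi, gh, gi, hi
  2-simplices (18): abd, abg, acd, acf, afi, agi, bdh, bef, beg, bfh, cde, ceg, cfh, cgh, dei, dhi, efi, ghi

Hence C_0 ≅ Z^9, C_1 ≅ Z^27, C_2 ≅ Z^18.

Boundary ∂_1: C_1 → C_0 sends each edge [p,q] (with p < q) to q − p. For instance
  ∂cf = f − c.
As a 9×27 matrix over Z this has rank 8, with invariant factors (1,1,1,1,1,1,1,1).

Boundary ∂_2: C_2 → C_1 maps a triangle to the signed sum of its edges. For instance
  ∂beg = eg − bg + be,
  ∂ghi = hi − gi + gh.
As a 27×18 matrix over Z this has rank 17, with invariant factors (1,1,1,1,1,1,1,1,1,1,1,1,1,1,1,1,1).

From H_k ≅ ker(∂_k) / im(∂_{k+1}) we obtain:

  H_0: rank C_0 − rank ∂_1 = 9 − 8 = 1, and the invariant factors of ∂_1 are all 1, so H_0 ≅ Z.
  H_1: rank ker ∂_1 − rank ∂_2 = (27 − 8) − 17 = 2, and the invariant factors of ∂_2 are all 1, so H_1 ≅ Z^2.
  H_2: rank ker ∂_2 − rank ∂_3 = (18 − 17) − 0 = 1, and there is no ∂_3, so H_2 ≅ Z.

As a check, the Euler characteristic is 9 − 27 + 18 = 0, which agrees with 1 − 2 + 1 = 0.
(K is a triangulation of the torus T^2.)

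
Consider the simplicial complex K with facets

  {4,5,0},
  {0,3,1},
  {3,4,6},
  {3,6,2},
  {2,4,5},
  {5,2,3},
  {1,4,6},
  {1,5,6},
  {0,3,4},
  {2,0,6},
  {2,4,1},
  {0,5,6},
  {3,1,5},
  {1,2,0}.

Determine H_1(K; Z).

Fix the vertex order 0 < 1 < 2 < 3 < 4 < 5 < 6 and write every simplex with vertices in increasing order. Then dim K = 2 and the simplices of K are:

  0-simplices (7): [0], [1], [2], [3], [4], [5], [6]
  1-simplices (21): [0,1], [0,2], [0,3], [0,4], [0,5], [0,6], [1,2], [1,3], [1,4], [1,5], [1,6], [2,3], [2,4], [2,5], [2,6], [3,4], [3,5], [3,6], [4,5], [4,6], [5,6]
  2-simplices (14): [0,1,2], [0,1,3], [0,2,6], [0,3,4], [0,4,5], [0,5,6], [1,2,4], [1,3,5], [1,4,6], [1,5,6], [2,3,5], [2,3,6], [2,4,5], [3,4,6]

Hence C_0 ≅ Z^7, C_1 ≅ Z^21, C_2 ≅ Z^14.

∂_1: C_1 → C_0 sends each edge [p,q] (with p < q) to q − p.
As a 7×21 matrix over Z this has rank 6, with invariant factors (1,1,1,1,1,1).

Boundary ∂_2: C_2 → C_1 sends each 2-simplex [p,q,r] to [q,r] − [p,r] + [p,q]. For instance
  ∂[0,2,6] = [2,6] − [0,6] + [0,2],
  ∂[0,3,4] = [3,4] − [0,4] + [0,3].
The resulting 21×14 matrix has rank 13, and its Smith normal form has invariant factors (1,1,1,1,1,1,1,1,1,1,1,1,1).

Now H_k = ker ∂_k / im ∂_{k+1}, so:

  H_1: rank ker ∂_1 − rank ∂_2 = (21 − 6) − 13 = 2, and the invariant factors of ∂_2 are all 1, so H_1 ≅ Z^2.

H_1 ≅ Z^2.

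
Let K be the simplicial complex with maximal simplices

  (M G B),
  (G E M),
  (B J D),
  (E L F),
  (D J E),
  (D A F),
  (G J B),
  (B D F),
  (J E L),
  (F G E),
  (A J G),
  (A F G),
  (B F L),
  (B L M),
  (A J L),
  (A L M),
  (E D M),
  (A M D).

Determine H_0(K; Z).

H_0 = Z.

Take the total order A < B < D < E < F < G < J < L < M on the vertex set. Then K (dimension 2) consists of the simplices:

  0-simplices (9): A, B, D, E, F, G, J, L, M
  1-simplices (27): AD, AF, AG, AJ, AL, AM, BD, BF, BG, BJ, BL, BM, DE, DF, DJ, DM, EF, EG, EJ, EL, EM, FG, FL, GJ, GM, JL, LM
  2-simplices (18): ADF, ADM, AFG, AGJ, AJL, ALM, BDF, BDJ, BFL, BGJ, BGM, BLM, DEJ, DEM, EFG, EFL, EGM, EJL

Hence C_0 ≅ Z^9, C_1 ≅ Z^27, C_2 ≅ Z^18.

Boundary ∂_1: C_1 → C_0 sends each edge [p,q] (with p < q) to q − p.
The 9×27 boundary matrix has rank 8 and Smith normal form diag(1,1,1,1,1,1,1,1).

∂_2: C_2 → C_1 maps a triangle to the signed sum of its edges. For instance
  ∂EJL = JL − EL + EJ,
  ∂DEJ = EJ − DJ + DE.
The 27×18 boundary matrix has rank 17 and Smith normal form diag(1,1,1,1,1,1,1,1,1,1,1,1,1,1,1,1,1).

Reading off H_k = ker ∂_k / im ∂_{k+1}:

  H_0: rank C_0 − rank ∂_1 = 9 − 8 = 1, and the invariant factors of ∂_1 are all 1, so H_0 ≅ Z.

(K is a triangulation of the torus T^2.)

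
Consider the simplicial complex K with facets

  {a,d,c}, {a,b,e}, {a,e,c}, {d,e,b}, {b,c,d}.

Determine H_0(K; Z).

H_0 ≅ Z.

We work with the vertex ordering a < b < c < d < e. The simplices of K, each written with vertices in increasing order, are:

  0-simplices (5): a, b, c, d, e
  1-simplices (10): ab, ac, ad, ae, bc, bd, be, cd, ce, de
  2-simplices (5): abe, acd, ace, bcd, bde

giving chain groups C_0 ≅ Z^5, C_1 ≅ Z^10, C_2 ≅ Z^5.

Boundary ∂_1: C_1 → C_0 is given by ∂[p,q] = [q] − [p]. For instance
  ∂ce = e − c.
As a 5×10 matrix over Z this has rank 4, with invariant factors (1,1,1,1).

Boundary ∂_2: C_2 → C_1 maps a triangle to the signed sum of its edges. For instance
  ∂abe = be − ae + ab,
  ∂acd = cd − ad + ac.
The resulting 10×5 matrix has rank 5, and its Smith normal form has invariant factors (1,1,1,1,1).

Now H_k = ker ∂_k / im ∂_{k+1}, so:

  H_0: rank C_0 − rank ∂_1 = 5 − 4 = 1, and the invariant factors of ∂_1 are all 1, so H_0 ≅ Z.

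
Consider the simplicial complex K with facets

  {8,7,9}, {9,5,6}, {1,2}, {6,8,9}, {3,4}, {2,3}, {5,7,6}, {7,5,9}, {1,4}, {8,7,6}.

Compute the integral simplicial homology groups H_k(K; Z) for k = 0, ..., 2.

H_0 = Z^2,  H_1 = Z,  H_2 = Z.

Take the total order 1 < 2 < 3 < 4 < 5 < 6 < 7 < 8 < 9 on the vertex set. Then K (dimension 2) consists of the simplices:

  0-simplices (9): [1], [2], [3], [4], [5], [6], [7], [8], [9]
  1-simplices (13): [1,2], [1,4], [2,3], [3,4], [5,6], [5,7], [5,9], [6,7], [6,8], [6,9], [7,8], [7,9], [8,9]
  2-simplices (6): [5,6,7], [5,6,9], [5,7,9], [6,7,8], [6,8,9], [7,8,9]

giving chain groups C_0 ≅ Z^9, C_1 ≅ Z^13, C_2 ≅ Z^6.

The boundary map ∂_1: C_1 → C_0 sends each edge [p,q] (with p < q) to q − p.
The resulting 9×13 matrix has rank 7, and its Smith normal form has invariant factors (1,1,1,1,1,1,1).

∂_2: C_2 → C_1 acts by ∂[p,q,r] = [q,r] − [p,r] + [p,q]. For instance
  ∂[5,6,9] = [6,9] − [5,9] + [5,6],
  ∂[6,8,9] = [8,9] − [6,9] + [6,8].
This gives a 13×6 integer matrix of rank 5; reducing to Smith normal form yields diagonal entries (1,1,1,1,1).

Now H_k = ker ∂_k / im ∂_{k+1}, so:

  H_0: rank C_0 − rank ∂_1 = 9 − 7 = 2, and the invariant factors of ∂_1 are all 1, so H_0 ≅ Z^2.
  H_1: rank ker ∂_1 − rank ∂_2 = (13 − 7) − 5 = 1, and the invariant factors of ∂_2 are all 1, so H_1 ≅ Z.
  H_2: rank ker ∂_2 − rank ∂_3 = (6 − 5) − 0 = 1, and there is no ∂_3, so H_2 ≅ Z.

(K is a triangulation of the disjoint union of the circle S^1 and the 2-sphere S^2.)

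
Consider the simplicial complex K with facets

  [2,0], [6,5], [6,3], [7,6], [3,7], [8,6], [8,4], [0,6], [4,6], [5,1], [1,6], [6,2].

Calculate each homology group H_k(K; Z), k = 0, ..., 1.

Take the total order 0 < 1 < 2 < 3 < 4 < 5 < 6 < 7 < 8 on the vertex set. Then K (dimension 1) consists of the simplices:

  0-simplices (9): [0], [1], [2], [3], [4], [5], [6], [7], [8]
  1-simplices (12): [0,2], [0,6], [1,5], [1,6], [2,6], [3,6], [3,7], [4,6], [4,8], [5,6], [6,7], [6,8]

Hence C_0 ≅ Z^9, C_1 ≅ Z^12.

The boundary map ∂_1: C_1 → C_0 sends each edge [p,q] (with p < q) to q − p.
The 9×12 boundary matrix has rank 8 and Smith normal form diag(1,1,1,1,1,1,1,1).

From H_k ≅ ker(∂_k) / im(∂_{k+1}) we obtain:

  H_0: rank C_0 − rank ∂_1 = 9 − 8 = 1, and the invariant factors of ∂_1 are all 1, so H_0 ≅ Z.
  H_1: rank ker ∂_1 − rank ∂_2 = (12 − 8) − 0 = 4, and there is no ∂_2, so H_1 ≅ Z^4.

(K is a triangulation of a wedge of 4 circles.)

H_0 = Z,  H_1 = Z^4.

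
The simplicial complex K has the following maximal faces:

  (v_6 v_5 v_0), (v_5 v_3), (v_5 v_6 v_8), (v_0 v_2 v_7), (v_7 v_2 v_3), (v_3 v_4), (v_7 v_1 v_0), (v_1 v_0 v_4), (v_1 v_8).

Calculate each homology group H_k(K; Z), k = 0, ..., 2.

H_0 = Z,  H_1 = Z^3,  H_2 = 0.

Fix the vertex order v_0 < v_1 < v_2 < v_3 < v_4 < v_5 < v_6 < v_7 < v_8 and write every simplex with vertices in increasing order. Then dim K = 2 and the simplices of K are:

  0-simplices (9): [v_0], [v_1], [v_2], [v_3], [v_4], [v_5], [v_6], [v_7], [v_8]
  1-simplices (17): (17 of them)
  2-simplices (6): [v_0,v_1,v_4], [v_0,v_1,v_7], [v_0,v_2,v_7], [v_0,v_5,v_6], [v_2,v_3,v_7], [v_5,v_6,v_8]

so the chain groups are C_0 ≅ Z^9, C_1 ≅ Z^17, C_2 ≅ Z^6.

Boundary ∂_1: C_1 → C_0 maps an edge to its endpoints' difference, ∂[p,q] = q − p.
The 9×17 boundary matrix has rank 8 and Smith normal form diag(1,1,1,1,1,1,1,1).

∂_2: C_2 → C_1 maps a triangle to the signed sum of its edges. For instance
  ∂[v_0,v_2,v_7] = [v_2,v_7] − [v_0,v_7] + [v_0,v_2],
  ∂[v_0,v_5,v_6] = [v_5,v_6] − [v_0,v_6] + [v_0,v_5].
The resulting 17×6 matrix has rank 6, and its Smith normal form has invariant factors (1,1,1,1,1,1).

Now H_k = ker ∂_k / im ∂_{k+1}, so:

  H_0: rank C_0 − rank ∂_1 = 9 − 8 = 1, and the invariant factors of ∂_1 are all 1, so H_0 = Z.
  H_1: rank ker ∂_1 − rank ∂_2 = (17 − 8) − 6 = 3, and the invariant factors of ∂_2 are all 1, so H_1 = Z^3.
  H_2: rank ker ∂_2 − rank ∂_3 = (6 − 6) − 0 = 0, and there is no ∂_3, so H_2 = 0.

As a check, the Euler characteristic is 9 − 17 + 6 = -2, which agrees with 1 − 3 + 0 = -2.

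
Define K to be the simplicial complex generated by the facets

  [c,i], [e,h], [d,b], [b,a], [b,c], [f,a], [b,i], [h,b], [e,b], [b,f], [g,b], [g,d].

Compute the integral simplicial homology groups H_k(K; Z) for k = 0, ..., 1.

H_0 ≅ Z,  H_1 ≅ Z^4.

K has 9 vertices, 12 edges.
rank ∂_0 = 0, rank ∂_1 = 8 ⇒ b_0 = 9 − 0 − 8 = 1; all invariant factors of ∂_1 are 1 so no torsion. So H_0 = Z.
rank ∂_1 = 8, rank ∂_2 = 0 ⇒ b_1 = 12 − 8 − 0 = 4. So H_1 = Z^4.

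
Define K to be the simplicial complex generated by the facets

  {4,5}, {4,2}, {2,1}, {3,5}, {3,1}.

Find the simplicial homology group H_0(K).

Take the total order 1 < 2 < 3 < 4 < 5 on the vertex set. Then K (dimension 1) consists of the simplices:

  0-simplices (5): [1], [2], [3], [4], [5]
  1-simplices (5): [1,2], [1,3], [2,4], [3,5], [4,5]

so the chain groups are C_0 ≅ Z^5, C_1 ≅ Z^5.

Boundary ∂_1: C_1 → C_0 is given by ∂[p,q] = [q] − [p].
This gives a 5×5 integer matrix of rank 4; reducing to Smith normal form yields diagonal entries (1,1,1,1).

Now H_k = ker ∂_k / im ∂_{k+1}, so:

  H_0: rank C_0 − rank ∂_1 = 5 − 4 = 1, and the invariant factors of ∂_1 are all 1, so H_0 = Z.

(K is a triangulation of the circle S^1.)

H_0 ≅ Z.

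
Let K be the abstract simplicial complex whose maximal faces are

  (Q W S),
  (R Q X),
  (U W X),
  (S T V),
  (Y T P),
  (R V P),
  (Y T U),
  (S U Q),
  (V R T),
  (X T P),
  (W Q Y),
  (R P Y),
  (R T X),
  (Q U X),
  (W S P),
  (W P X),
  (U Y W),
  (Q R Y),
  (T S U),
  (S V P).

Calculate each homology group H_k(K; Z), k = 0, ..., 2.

H_0 ≅ Z,  H_1 ≅ Z ⊕ Z/2,  H_2 = 0.

Take the total order P < Q < R < S < T < U < V < W < X < Y on the vertex set. Then K (dimension 2) consists of the simplices:

  0-simplices (10): P, Q, R, S, T, U, V, W, X, Y
  1-simplices (30): PR, PS, PT, PV, PW, PX, PY, QR, QS, QU, QW, QX, QY, RT, RV, RX, RY, ST, SU, SV, SW, TU, TV, TX, TY, UW, UX, UY, WX, WY
  2-simplices (20): PRV, PRY, PSV, PSW, PTX, PTY, PWX, QRX, QRY, QSU, QSW, QUX, QWY, RTV, RTX, STU, STV, TUY, UWX, UWY

Hence C_0 ≅ Z^10, C_1 ≅ Z^30, C_2 ≅ Z^20.

∂_1: C_1 → C_0 sends each edge [p,q] (with p < q) to q − p.
The 10×30 boundary matrix has rank 9 and Smith normal form diag(1,1,1,1,1,1,1,1,1).

Boundary ∂_2: C_2 → C_1 acts by ∂[p,q,r] = [q,r] − [p,r] + [p,q]. For instance
  ∂STV = TV − SV + ST,
  ∂TUY = UY − TY + TU.
As a 30×20 matrix over Z this has rank 20, with invariant factors (1,1,1,1,1,1,1,1,1,1,1,1,1,1,1,1,1,1,1,2).

Now H_k = ker ∂_k / im ∂_{k+1}, so:

  H_0: rank C_0 − rank ∂_1 = 10 − 9 = 1, and the invariant factors of ∂_1 are all 1, so H_0 = Z.
  H_1: rank ker ∂_1 − rank ∂_2 = (30 − 9) − 20 = 1, and ∂_2 has invariant factor 2 > 1, so H_1 = Z ⊕ Z/2.
  H_2: rank ker ∂_2 − rank ∂_3 = (20 − 20) − 0 = 0, and there is no ∂_3, so H_2 = 0.

As a check, the Euler characteristic is 10 − 30 + 20 = 0, which agrees with 1 − 1 + 0 = 0.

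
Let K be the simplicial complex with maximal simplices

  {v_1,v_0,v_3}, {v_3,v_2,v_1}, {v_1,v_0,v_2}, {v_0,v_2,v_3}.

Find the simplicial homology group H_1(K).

Take the total order v_0 < v_1 < v_2 < v_3 on the vertex set. Then K (dimension 2) consists of the simplices:

  0-simplices (4): [v_0], [v_1], [v_2], [v_3]
  1-simplices (6): [v_0,v_1], [v_0,v_2], [v_0,v_3], [v_1,v_2], [v_1,v_3], [v_2,v_3]
  2-simplices (4): [v_0,v_1,v_2], [v_0,v_1,v_3], [v_0,v_2,v_3], [v_1,v_2,v_3]

Hence C_0 ≅ Z^4, C_1 ≅ Z^6, C_2 ≅ Z^4.

The boundary map ∂_1: C_1 → C_0 sends each edge [p,q] (with p < q) to q − p. For instance
  ∂[v_1,v_3] = [v_3] − [v_1].
The 4×6 boundary matrix has rank 3 and Smith normal form diag(1,1,1).

The boundary map ∂_2: C_2 → C_1 maps a triangle to the signed sum of its edges. For instance
  ∂[v_0,v_1,v_2] = [v_1,v_2] − [v_0,v_2] + [v_0,v_1],
  ∂[v_0,v_2,v_3] = [v_2,v_3] − [v_0,v_3] + [v_0,v_2].
As a 6×4 matrix over Z this has rank 3, with invariant factors (1,1,1).

Now H_k = ker ∂_k / im ∂_{k+1}, so:

  H_1: rank ker ∂_1 − rank ∂_2 = (6 − 3) − 3 = 0, and the invariant factors of ∂_2 are all 1, so H_1 ≅ 0.

(K is a triangulation of the 2-sphere S^2.)

H_1 = 0.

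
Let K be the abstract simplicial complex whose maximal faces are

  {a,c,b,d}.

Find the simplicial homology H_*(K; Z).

H_0 ≅ Z,  H_1 = 0,  H_2 = 0,  H_3 = 0.

Fix the vertex order a < b < c < d and write every simplex with vertices in increasing order. Then dim K = 3 and the simplices of K are:

  0-simplices (4): a, b, c, d
  1-simplices (6): ab, ac, ad, bc, bd, cd
  2-simplices (4): abc, abd, acd, bcd
  3-simplices (1): abcd

giving chain groups C_0 ≅ Z^4, C_1 ≅ Z^6, C_2 ≅ Z^4, C_3 ≅ Z^1.

∂_1: C_1 → C_0 is given by ∂[p,q] = [q] − [p].
This gives a 4×6 integer matrix of rank 3; reducing to Smith normal form yields diagonal entries (1,1,1).

∂_2: C_2 → C_1 maps a triangle to the signed sum of its edges. For instance
  ∂acd = cd − ad + ac,
  ∂abd = bd − ad + ab.
As a 6×4 matrix over Z this has rank 3, with invariant factors (1,1,1).

The boundary map ∂_3: C_3 → C_2 sends each 3-simplex σ to the alternating sum Σ_i (−1)^i (σ with its i-th vertex removed). For instance
  ∂abcd = bcd − acd + abd − abc.
As a 4×1 matrix over Z this has rank 1, with invariant factors (1).

Reading off H_k = ker ∂_k / im ∂_{k+1}:

  H_0: rank C_0 − rank ∂_1 = 4 − 3 = 1, and the invariant factors of ∂_1 are all 1, so H_0 ≅ Z.
  H_1: rank ker ∂_1 − rank ∂_2 = (6 − 3) − 3 = 0, and the invariant factors of ∂_2 are all 1, so H_1 ≅ 0.
  H_2: rank ker ∂_2 − rank ∂_3 = (4 − 3) − 1 = 0, and the invariant factors of ∂_3 are all 1, so H_2 ≅ 0.
  H_3: rank ker ∂_3 − rank ∂_4 = (1 − 1) − 0 = 0, and there is no ∂_4, so H_3 ≅ 0.

(K is a triangulation of the 3-simplex.)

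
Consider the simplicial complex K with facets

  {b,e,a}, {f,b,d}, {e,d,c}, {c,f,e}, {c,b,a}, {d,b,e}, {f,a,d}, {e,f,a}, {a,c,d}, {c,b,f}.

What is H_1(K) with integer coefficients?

Order the vertices as a < b < c < d < e < f. Listing each simplex with vertices in this order, K has dimension 2 with simplices:

  0-simplices (6): a, b, c, d, e, f
  1-simplices (15): ab, ac, ad, ae, af, bc, bd, be, bf, cd, ce, cf, de, df, ef
  2-simplices (10): abc, abe, acd, adf, aef, bcf, bde, bdf, cde, cef

Hence C_0 ≅ Z^6, C_1 ≅ Z^15, C_2 ≅ Z^10.

The boundary map ∂_1: C_1 → C_0 maps an edge to its endpoints' difference, ∂[p,q] = q − p. For instance
  ∂be = e − b.
This gives a 6×15 integer matrix of rank 5; reducing to Smith normal form yields diagonal entries (1,1,1,1,1).

Boundary ∂_2: C_2 → C_1 acts by ∂[p,q,r] = [q,r] − [p,r] + [p,q]. For instance
  ∂abc = bc − ac + ab,
  ∂bde = de − be + bd.
This gives a 15×10 integer matrix of rank 10; reducing to Smith normal form yields diagonal entries (1,1,1,1,1,1,1,1,1,2).

Reading off H_k = ker ∂_k / im ∂_{k+1}:

  H_1: rank ker ∂_1 − rank ∂_2 = (15 − 5) − 10 = 0, and ∂_2 has invariant factor 2 > 1, so H_1 ≅ Z/2Z.

H_1 ≅ Z/2Z.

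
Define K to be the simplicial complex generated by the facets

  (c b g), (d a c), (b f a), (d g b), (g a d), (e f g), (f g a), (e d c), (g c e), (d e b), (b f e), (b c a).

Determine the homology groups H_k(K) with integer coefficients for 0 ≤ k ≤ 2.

H_0 = Z,  H_1 = Z/2Z,  H_2 = 0.

Fix the vertex order a < b < c < d < e < f < g and write every simplex with vertices in increasing order. Then dim K = 2 and the simplices of K are:

  0-simplices (7): a, b, c, d, e, f, g
  1-simplices (18): ab, ac, ad, af, ag, bc, bd, be, bf, bg, cd, ce, cg, de, dg, ef, eg, fg
  2-simplices (12): abc, abf, acd, adg, afg, bcg, bde, bdg, bef, cde, ceg, efg

giving chain groups C_0 ≅ Z^7, C_1 ≅ Z^18, C_2 ≅ Z^12.

Boundary ∂_1: C_1 → C_0 is given by ∂[p,q] = [q] − [p]. For instance
  ∂ce = e − c.
As a 7×18 matrix over Z this has rank 6, with invariant factors (1,1,1,1,1,1).

∂_2: C_2 → C_1 acts by ∂[p,q,r] = [q,r] − [p,r] + [p,q]. For instance
  ∂abf = bf − af + ab,
  ∂cde = de − ce + cd.
This gives a 18×12 integer matrix of rank 12; reducing to Smith normal form yields diagonal entries (1,1,1,1,1,1,1,1,1,1,1,2).

From H_k ≅ ker(∂_k) / im(∂_{k+1}) we obtain:

  H_0: rank C_0 − rank ∂_1 = 7 − 6 = 1, and the invariant factors of ∂_1 are all 1, so H_0 = Z.
  H_1: rank ker ∂_1 − rank ∂_2 = (18 − 6) − 12 = 0, and ∂_2 has invariant factor 2 > 1, so H_1 = Z/2Z.
  H_2: rank ker ∂_2 − rank ∂_3 = (12 − 12) − 0 = 0, and there is no ∂_3, so H_2 = 0.

(K is a triangulation of the real projective plane RP^2.)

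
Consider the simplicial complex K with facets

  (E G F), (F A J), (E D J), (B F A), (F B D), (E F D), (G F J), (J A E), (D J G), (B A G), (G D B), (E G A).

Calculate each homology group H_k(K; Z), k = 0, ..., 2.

Order the vertices as A < B < D < E < F < G < J. Listing each simplex with vertices in this order, K has dimension 2 with simplices:

  0-simplices (7): A, B, D, E, F, G, J
  1-simplices (18): AB, AE, AF, AG, AJ, BD, BF, BG, DE, DF, DG, DJ, EF, EG, EJ, FG, FJ, GJ
  2-simplices (12): ABF, ABG, AEG, AEJ, AFJ, BDF, BDG, DEF, DEJ, DGJ, EFG, FGJ

so the chain groups are C_0 ≅ Z^7, C_1 ≅ Z^18, C_2 ≅ Z^12.

Boundary ∂_1: C_1 → C_0 is given by ∂[p,q] = [q] − [p]. For instance
  ∂DJ = J − D.
As a 7×18 matrix over Z this has rank 6, with invariant factors (1,1,1,1,1,1).

∂_2: C_2 → C_1 maps a triangle to the signed sum of its edges. For instance
  ∂ABF = BF − AF + AB,
  ∂DEF = EF − DF + DE.
As a 18×12 matrix over Z this has rank 12, with invariant factors (1,1,1,1,1,1,1,1,1,1,1,2).

Computing H_k = (kernel of ∂_k) / (image of ∂_{k+1}):

  H_0: rank C_0 − rank ∂_1 = 7 − 6 = 1, and the invariant factors of ∂_1 are all 1, so H_0 = Z.
  H_1: rank ker ∂_1 − rank ∂_2 = (18 − 6) − 12 = 0, and ∂_2 has invariant factor 2 > 1, so H_1 = Z_2.
  H_2: rank ker ∂_2 − rank ∂_3 = (12 − 12) − 0 = 0, and there is no ∂_3, so H_2 = 0.

As a check, the Euler characteristic is 7 − 18 + 12 = 1, which agrees with 1 − 0 + 0 = 1.
(K is a triangulation of the real projective plane RP^2.)

H_0 = Z,  H_1 = Z_2,  H_2 = 0.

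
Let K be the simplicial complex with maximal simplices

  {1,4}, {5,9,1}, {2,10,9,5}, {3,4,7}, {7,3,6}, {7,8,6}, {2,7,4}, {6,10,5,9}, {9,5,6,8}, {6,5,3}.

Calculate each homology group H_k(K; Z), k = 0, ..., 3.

Order the vertices as 1 < 2 < 3 < 4 < 5 < 6 < 7 < 8 < 9 < 10. Listing each simplex with vertices in this order, K has dimension 3 with simplices:

  0-simplices (10): [1], [2], [3], [4], [5], [6], [7], [8], [9], [10]
  1-simplices (24): (24 of them)
  2-simplices (16): [1,5,9], [2,4,7], [2,5,9], [2,5,10], [2,9,10], [3,4,7], [3,5,6], [3,6,7], [5,6,8], [5,6,9], [5,6,10], [5,8,9], [5,9,10], [6,7,8], [6,8,9], [6,9,10]
  3-simplices (3): [2,5,9,10], [5,6,8,9], [5,6,9,10]

Hence C_0 ≅ Z^10, C_1 ≅ Z^24, C_2 ≅ Z^16, C_3 ≅ Z^3.

∂_1: C_1 → C_0 sends each edge [p,q] (with p < q) to q − p.
The resulting 10×24 matrix has rank 9, and its Smith normal form has invariant factors (1,1,1,1,1,1,1,1,1).

The boundary map ∂_2: C_2 → C_1 sends each 2-simplex [p,q,r] to [q,r] − [p,r] + [p,q]. For instance
  ∂[2,5,9] = [5,9] − [2,9] + [2,5],
  ∂[6,7,8] = [7,8] − [6,8] + [6,7].
As a 24×16 matrix over Z this has rank 13, with invariant factors (1,1,1,1,1,1,1,1,1,1,1,1,1).

Boundary ∂_3: C_3 → C_2 sends each 3-simplex σ to the alternating sum Σ_i (−1)^i (σ with its i-th vertex removed). For instance
  ∂[5,6,9,10] = [6,9,10] − [5,9,10] + [5,6,10] − [5,6,9],
  ∂[2,5,9,10] = [5,9,10] − [2,9,10] + [2,5,10] − [2,5,9].
As a 16×3 matrix over Z this has rank 3, with invariant factors (1,1,1).

Computing H_k = (kernel of ∂_k) / (image of ∂_{k+1}):

  H_0: rank C_0 − rank ∂_1 = 10 − 9 = 1, and the invariant factors of ∂_1 are all 1, so H_0 ≅ Z.
  H_1: rank ker ∂_1 − rank ∂_2 = (24 − 9) − 13 = 2, and the invariant factors of ∂_2 are all 1, so H_1 ≅ Z^2.
  H_2: rank ker ∂_2 − rank ∂_3 = (16 − 13) − 3 = 0, and the invariant factors of ∂_3 are all 1, so H_2 ≅ 0.
  H_3: rank ker ∂_3 − rank ∂_4 = (3 − 3) − 0 = 0, and there is no ∂_4, so H_3 ≅ 0.

H_0 = Z,  H_1 = Z^2,  H_2 = 0,  H_3 = 0.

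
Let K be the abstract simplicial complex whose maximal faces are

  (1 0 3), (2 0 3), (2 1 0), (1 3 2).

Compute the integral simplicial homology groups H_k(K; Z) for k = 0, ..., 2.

Take the total order 0 < 1 < 2 < 3 on the vertex set. Then K (dimension 2) consists of the simplices:

  0-simplices (4): [0], [1], [2], [3]
  1-simplices (6): [0,1], [0,2], [0,3], [1,2], [1,3], [2,3]
  2-simplices (4): [0,1,2], [0,1,3], [0,2,3], [1,2,3]

Hence C_0 ≅ Z^4, C_1 ≅ Z^6, C_2 ≅ Z^4.

∂_1: C_1 → C_0 maps an edge to its endpoints' difference, ∂[p,q] = q − p. For instance
  ∂[1,3] = [3] − [1].
The resulting 4×6 matrix has rank 3, and its Smith normal form has invariant factors (1,1,1).

∂_2: C_2 → C_1 maps a triangle to the signed sum of its edges. For instance
  ∂[0,1,2] = [1,2] − [0,2] + [0,1],
  ∂[0,1,3] = [1,3] − [0,3] + [0,1].
This gives a 6×4 integer matrix of rank 3; reducing to Smith normal form yields diagonal entries (1,1,1).

Computing H_k = (kernel of ∂_k) / (image of ∂_{k+1}):

  H_0: rank C_0 − rank ∂_1 = 4 − 3 = 1, and the invariant factors of ∂_1 are all 1, so H_0 ≅ Z.
  H_1: rank ker ∂_1 − rank ∂_2 = (6 − 3) − 3 = 0, and the invariant factors of ∂_2 are all 1, so H_1 ≅ 0.
  H_2: rank ker ∂_2 − rank ∂_3 = (4 − 3) − 0 = 1, and there is no ∂_3, so H_2 ≅ Z.

As a check, the Euler characteristic is 4 − 6 + 4 = 2, which agrees with 1 − 0 + 1 = 2.

H_0 ≅ Z,  H_1 = 0,  H_2 ≅ Z.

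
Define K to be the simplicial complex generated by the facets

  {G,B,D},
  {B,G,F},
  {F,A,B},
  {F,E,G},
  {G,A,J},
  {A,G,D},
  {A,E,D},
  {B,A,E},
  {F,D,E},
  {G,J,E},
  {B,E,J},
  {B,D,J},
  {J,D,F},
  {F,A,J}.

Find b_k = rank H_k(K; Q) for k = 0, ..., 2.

b_0 = 1, b_1 = 2, b_2 = 1.

Order the vertices as A < B < D < E < F < G < J. Listing each simplex with vertices in this order, K has dimension 2 with simplices:

  0-simplices (7): A, B, D, E, F, G, J
  1-simplices (21): AB, AD, AE, AF, AG, AJ, BD, BE, BF, BG, BJ, DE, DF, DG, DJ, EF, EG, EJ, FG, FJ, GJ
  2-simplices (14): ABE, ABF, ADE, ADG, AFJ, AGJ, BDG, BDJ, BEJ, BFG, DEF, DFJ, EFG, EGJ

giving chain groups C_0 ≅ Z^7, C_1 ≅ Z^21, C_2 ≅ Z^14.

∂_1: C_1 → C_0 is given by ∂[p,q] = [q] − [p]. For instance
  ∂GJ = J − G.
As a 7×21 matrix over Z this has rank 6, with invariant factors (1,1,1,1,1,1).

The boundary map ∂_2: C_2 → C_1 acts by ∂[p,q,r] = [q,r] − [p,r] + [p,q]. For instance
  ∂BDJ = DJ − BJ + BD,
  ∂ABE = BE − AE + AB.
As a 21×14 matrix over Z this has rank 13, with invariant factors (1,1,1,1,1,1,1,1,1,1,1,1,1).

Computing H_k = (kernel of ∂_k) / (image of ∂_{k+1}):

  H_0: rank C_0 − rank ∂_1 = 7 − 6 = 1, and the invariant factors of ∂_1 are all 1, so H_0 = Z.
  H_1: rank ker ∂_1 − rank ∂_2 = (21 − 6) − 13 = 2, and the invariant factors of ∂_2 are all 1, so H_1 = Z^2.
  H_2: rank ker ∂_2 − rank ∂_3 = (14 − 13) − 0 = 1, and there is no ∂_3, so H_2 = Z.

As a check, the Euler characteristic is 7 − 21 + 14 = 0, which agrees with 1 − 2 + 1 = 0.
(K is a triangulation of the torus T^2.)

Hence the Betti numbers are b_0 = 1, b_1 = 2, b_2 = 1.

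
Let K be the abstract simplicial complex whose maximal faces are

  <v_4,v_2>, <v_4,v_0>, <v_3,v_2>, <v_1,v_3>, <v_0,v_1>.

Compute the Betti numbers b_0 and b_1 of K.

K has 5 vertices, 5 edges.
rank ∂_0 = 0, rank ∂_1 = 4 ⇒ b_0 = 5 − 0 − 4 = 1; all invariant factors of ∂_1 are 1 so no torsion. So H_0 ≅ Z.
rank ∂_1 = 4, rank ∂_2 = 0 ⇒ b_1 = 5 − 4 − 0 = 1. So H_1 ≅ Z.

b_0 = 1, b_1 = 1.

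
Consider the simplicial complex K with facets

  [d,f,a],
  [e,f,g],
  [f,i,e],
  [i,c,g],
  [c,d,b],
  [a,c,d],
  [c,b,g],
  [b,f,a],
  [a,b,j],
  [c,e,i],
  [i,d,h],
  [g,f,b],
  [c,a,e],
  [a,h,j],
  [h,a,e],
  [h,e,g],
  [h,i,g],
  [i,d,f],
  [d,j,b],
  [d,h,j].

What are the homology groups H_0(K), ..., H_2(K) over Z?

Order the vertices as a < b < c < d < e < f < g < h < i < j. Listing each simplex with vertices in this order, K has dimension 2 with simplices:

  0-simplices (10): a, b, c, d, e, f, g, h, i, j
  1-simplices (30): ab, ac, ad, ae, af, ah, aj, bc, bd, bf, bg, bj, cd, ce, cg, ci, df, dh, di, dj, ef, eg, eh, ei, fg, fi, gh, gi, hi, hj
  2-simplices (20): abf, abj, acd, ace, adf, aeh, ahj, bcd, bcg, bdj, bfg, cei, cgi, dfi, dhi, dhj, efg, efi, egh, ghi

Hence C_0 ≅ Z^10, C_1 ≅ Z^30, C_2 ≅ Z^20.

The boundary map ∂_1: C_1 → C_0 sends each edge [p,q] (with p < q) to q − p.
The 10×30 boundary matrix has rank 9 and Smith normal form diag(1,1,1,1,1,1,1,1,1).

∂_2: C_2 → C_1 acts by ∂[p,q,r] = [q,r] − [p,r] + [p,q]. For instance
  ∂efg = fg − eg + ef,
  ∂efi = fi − ei + ef.
As a 30×20 matrix over Z this has rank 20, with invariant factors (1,1,1,1,1,1,1,1,1,1,1,1,1,1,1,1,1,1,1,2).

Computing H_k = (kernel of ∂_k) / (image of ∂_{k+1}):

  H_0: rank C_0 − rank ∂_1 = 10 − 9 = 1, and the invariant factors of ∂_1 are all 1, so H_0 ≅ Z.
  H_1: rank ker ∂_1 − rank ∂_2 = (30 − 9) − 20 = 1, and ∂_2 has invariant factor 2 > 1, so H_1 ≅ Z ⊕ Z/2.
  H_2: rank ker ∂_2 − rank ∂_3 = (20 − 20) − 0 = 0, and there is no ∂_3, so H_2 ≅ 0.

As a check, the Euler characteristic is 10 − 30 + 20 = 0, which agrees with 1 − 1 + 0 = 0.

H_0 ≅ Z,  H_1 ≅ Z ⊕ Z/2,  H_2 = 0.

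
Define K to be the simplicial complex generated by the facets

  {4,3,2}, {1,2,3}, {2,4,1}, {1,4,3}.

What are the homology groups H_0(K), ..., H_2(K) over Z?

H_0 = Z,  H_1 = 0,  H_2 = Z.

Order the vertices as 1 < 2 < 3 < 4. Listing each simplex with vertices in this order, K has dimension 2 with simplices:

  0-simplices (4): [1], [2], [3], [4]
  1-simplices (6): [1,2], [1,3], [1,4], [2,3], [2,4], [3,4]
  2-simplices (4): [1,2,3], [1,2,4], [1,3,4], [2,3,4]

Hence C_0 ≅ Z^4, C_1 ≅ Z^6, C_2 ≅ Z^4.

The boundary map ∂_1: C_1 → C_0 is given by ∂[p,q] = [q] − [p].
The 4×6 boundary matrix has rank 3 and Smith normal form diag(1,1,1).

∂_2: C_2 → C_1 sends each 2-simplex [p,q,r] to [q,r] − [p,r] + [p,q]. For instance
  ∂[1,3,4] = [3,4] − [1,4] + [1,3],
  ∂[2,3,4] = [3,4] − [2,4] + [2,3].
The 6×4 boundary matrix has rank 3 and Smith normal form diag(1,1,1).

Now H_k = ker ∂_k / im ∂_{k+1}, so:

  H_0: rank C_0 − rank ∂_1 = 4 − 3 = 1, and the invariant factors of ∂_1 are all 1, so H_0 = Z.
  H_1: rank ker ∂_1 − rank ∂_2 = (6 − 3) − 3 = 0, and the invariant factors of ∂_2 are all 1, so H_1 = 0.
  H_2: rank ker ∂_2 − rank ∂_3 = (4 − 3) − 0 = 1, and there is no ∂_3, so H_2 = Z.

(K is a triangulation of the 2-sphere S^2.)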